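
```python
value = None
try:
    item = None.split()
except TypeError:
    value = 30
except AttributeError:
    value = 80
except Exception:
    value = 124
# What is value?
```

Step-by-step execution trace:
1. `item = None.split()` raises AttributeError.
2. `except TypeError` does not match AttributeError; skipped.
3. `except AttributeError` matches → value = 80.
4. Remaining except clauses are skipped.
Result: 80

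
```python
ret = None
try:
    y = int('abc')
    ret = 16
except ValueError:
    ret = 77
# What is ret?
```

Step-by-step execution trace:
1. `y = int('abc')` raises ValueError.
2. `ret = 16` is not reached.
3. `except ValueError` matches → ret = 77.
Result: 77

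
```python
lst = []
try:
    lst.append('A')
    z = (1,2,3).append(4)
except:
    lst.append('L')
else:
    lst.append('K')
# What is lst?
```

Step-by-step execution trace:
1. try: `lst.append('A')` → lst = ['A'].
2. `z = (1,2,3).append(4)` raises AttributeError.
3. bare `except` matches → `lst.append('L')` → lst = ['A', 'L'].
4. `else` is skipped (an exception was raised).
Result: ['A', 'L']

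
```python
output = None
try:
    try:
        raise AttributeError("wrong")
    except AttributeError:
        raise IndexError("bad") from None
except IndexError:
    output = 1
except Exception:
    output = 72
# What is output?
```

Step-by-step execution trace:
1. Inner try raises AttributeError; inner `except AttributeError` catches it.
2. `raise IndexError(...) from None` raises IndexError (from None suppresses __context__, but the active exception is still IndexError).
3. Outer `except IndexError` matches → output = 1.
4. `except Exception` is not reached.
Result: 1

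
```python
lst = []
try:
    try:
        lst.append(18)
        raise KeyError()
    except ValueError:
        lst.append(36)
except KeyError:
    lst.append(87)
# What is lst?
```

Step-by-step execution trace:
1. Inner try: `lst.append(18)` → lst = [18].
2. `raise KeyError()` raises KeyError.
3. Inner `except ValueError` does not match KeyError; exception propagates to outer try.
4. Outer `except KeyError` matches → `lst.append(87)` → lst = [18, 87].
Result: [18, 87]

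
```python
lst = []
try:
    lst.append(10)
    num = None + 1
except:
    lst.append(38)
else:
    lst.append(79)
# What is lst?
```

Step-by-step execution trace:
1. try: `lst.append(10)` → lst = [10].
2. `num = None + 1` raises TypeError.
3. bare `except` matches → `lst.append(38)` → lst = [10, 38].
4. `else` is skipped (an exception was raised).
Result: [10, 38]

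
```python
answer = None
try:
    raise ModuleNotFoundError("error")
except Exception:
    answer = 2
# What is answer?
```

Step-by-step execution trace:
1. `raise ModuleNotFoundError(...)` raises ModuleNotFoundError.
2. `except Exception` matches (ModuleNotFoundError is a subclass of Exception) → answer = 2.
Result: 2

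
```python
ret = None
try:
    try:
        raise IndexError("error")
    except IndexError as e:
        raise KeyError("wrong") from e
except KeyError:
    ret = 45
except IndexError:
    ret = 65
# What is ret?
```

Step-by-step execution trace:
1. Inner try raises IndexError; inner `except IndexError as e` catches it.
2. `raise KeyError(...) from e` raises KeyError (IndexError is attached as __cause__, but only KeyError is active).
3. Outer `except KeyError` matches → ret = 45.
4. `except IndexError` is not reached.
Result: 45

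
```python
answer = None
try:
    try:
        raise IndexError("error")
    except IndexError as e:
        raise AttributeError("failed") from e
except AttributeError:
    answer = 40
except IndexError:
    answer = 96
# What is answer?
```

Step-by-step execution trace:
1. Inner try raises IndexError; inner `except IndexError as e` catches it.
2. `raise AttributeError(...) from e` raises AttributeError (IndexError is attached as __cause__, but only AttributeError is active).
3. Outer `except AttributeError` matches → answer = 40.
4. `except IndexError` is not reached.
Result: 40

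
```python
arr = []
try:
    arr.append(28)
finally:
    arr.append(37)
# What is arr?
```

Step-by-step execution trace:
1. try: `arr.append(28)` → arr = [28].
2. The try body completes without raising.
3. finally always runs: `arr.append(37)` → arr = [28, 37].
Result: [28, 37]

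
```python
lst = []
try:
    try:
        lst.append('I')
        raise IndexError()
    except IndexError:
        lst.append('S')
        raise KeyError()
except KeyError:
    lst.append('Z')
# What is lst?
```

Step-by-step execution trace:
1. Inner try: `lst.append('I')` → lst = ['I'].
2. `raise IndexError()` raises IndexError.
3. Inner `except IndexError` matches → `lst.append('S')` → lst = ['I', 'S'].
4. `raise KeyError()` raises KeyError; propagates to outer try.
5. Outer `except KeyError` matches → `lst.append('Z')` → lst = ['I', 'S', 'Z'].
Result: ['I', 'S', 'Z']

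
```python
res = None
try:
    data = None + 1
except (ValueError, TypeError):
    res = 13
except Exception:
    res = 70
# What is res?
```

Step-by-step execution trace:
1. `data = None + 1` raises TypeError.
2. `except (ValueError, TypeError)` matches (TypeError is in the tuple) → res = 13.
3. `except Exception` is not reached.
Result: 13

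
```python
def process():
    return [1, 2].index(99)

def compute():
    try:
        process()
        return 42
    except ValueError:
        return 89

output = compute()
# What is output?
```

Step-by-step execution trace:
1. `compute()` calls `process()`.
2. `process()` evaluates `[1, 2].index(99)`, which raises ValueError; it propagates to the caller.
3. `return 42` is not reached.
4. `except ValueError` in compute matches → returns 89.
5. output = 89.
Result: 89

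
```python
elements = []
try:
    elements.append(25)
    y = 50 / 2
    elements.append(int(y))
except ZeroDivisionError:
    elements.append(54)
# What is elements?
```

Step-by-step execution trace:
1. try: `elements.append(25)` → elements = [25].
2. `y = 50 / 2` → y = 25.0. No exception raised.
3. `elements.append(int(y))` → elements = [25, 25].
4. `except ZeroDivisionError` is skipped (no exception was raised).
Result: [25, 25]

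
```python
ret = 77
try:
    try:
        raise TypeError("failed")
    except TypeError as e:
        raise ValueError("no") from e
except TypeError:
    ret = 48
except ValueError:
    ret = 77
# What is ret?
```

Step-by-step execution trace:
1. Inner try raises TypeError; inner `except TypeError as e` catches it.
2. `raise ValueError(...) from e` raises ValueError (TypeError is attached as __cause__, but only ValueError is active).
3. Outer `except TypeError` does not match ValueError; skipped.
4. Outer `except ValueError` matches → ret = 77.
Result: 77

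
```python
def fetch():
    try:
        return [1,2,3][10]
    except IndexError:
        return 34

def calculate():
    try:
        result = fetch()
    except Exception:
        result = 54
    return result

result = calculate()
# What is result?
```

Step-by-step execution trace:
1. `calculate()` calls `fetch()`.
2. In fetch: `[1,2,3][10]` raises IndexError; `except IndexError` catches it → returns 34.
3. In calculate: `result = fetch()` → result = 34. No exception reaches calculate.
4. `except Exception` is skipped; calculate returns 34.
5. result = 34.
Result: 34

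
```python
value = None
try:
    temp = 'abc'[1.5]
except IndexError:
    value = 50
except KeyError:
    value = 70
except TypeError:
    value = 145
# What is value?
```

Step-by-step execution trace:
1. `temp = 'abc'[1.5]` raises TypeError.
2. `except IndexError` does not match TypeError; skipped.
3. `except KeyError` does not match TypeError; skipped.
4. `except TypeError` matches → value = 145.
Result: 145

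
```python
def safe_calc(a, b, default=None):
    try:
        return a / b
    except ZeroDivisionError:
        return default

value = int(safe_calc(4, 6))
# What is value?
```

Step-by-step execution trace:
1. `safe_calc(4, 6)` enters try: `return 4 / 6` → returns 0.6666666666666666. No exception raised.
2. `except ZeroDivisionError` is skipped.
3. `int(0.6666666666666666)` → 0 → value = 0.
Result: 0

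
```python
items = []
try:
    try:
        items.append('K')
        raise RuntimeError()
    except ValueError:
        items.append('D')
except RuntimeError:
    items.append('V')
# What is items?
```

Step-by-step execution trace:
1. Inner try: `items.append('K')` → items = ['K'].
2. `raise RuntimeError()` raises RuntimeError.
3. Inner `except ValueError` does not match RuntimeError; exception propagates to outer try.
4. Outer `except RuntimeError` matches → `items.append('V')` → items = ['K', 'V'].
Result: ['K', 'V']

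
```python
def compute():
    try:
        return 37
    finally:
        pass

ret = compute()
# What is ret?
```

Step-by-step execution trace:
1. `compute()` enters try: `return 37` sets pending return value 37.
2. Before returning, `finally: pass` runs (no effect).
3. compute() returns 37 → ret = 37.
Result: 37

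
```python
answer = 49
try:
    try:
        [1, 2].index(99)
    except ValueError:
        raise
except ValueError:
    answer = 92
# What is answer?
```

Step-by-step execution trace:
1. Inner try: `[1, 2].index(99)` raises ValueError.
2. Inner `except ValueError` matches; bare `raise` re-raises the same ValueError.
3. Outer `except ValueError` matches → answer = 92.
Result: 92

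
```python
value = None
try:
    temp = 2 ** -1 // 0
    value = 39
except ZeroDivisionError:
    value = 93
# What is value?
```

Step-by-step execution trace:
1. `temp = 2 ** -1 // 0` raises ZeroDivisionError.
2. `value = 39` is not reached.
3. `except ZeroDivisionError` matches → value = 93.
Result: 93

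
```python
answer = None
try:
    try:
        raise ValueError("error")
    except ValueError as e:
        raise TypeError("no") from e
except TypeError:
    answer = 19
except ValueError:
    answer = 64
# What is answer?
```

Step-by-step execution trace:
1. Inner try raises ValueError; inner `except ValueError as e` catches it.
2. `raise TypeError(...) from e` raises TypeError (ValueError is attached as __cause__, but only TypeError is active).
3. Outer `except TypeError` matches → answer = 19.
4. `except ValueError` is not reached.
Result: 19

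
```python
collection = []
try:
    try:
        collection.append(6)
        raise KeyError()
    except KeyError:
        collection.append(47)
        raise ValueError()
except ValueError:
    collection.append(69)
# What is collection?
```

Step-by-step execution trace:
1. Inner try: `collection.append(6)` → collection = [6].
2. `raise KeyError()` raises KeyError.
3. Inner `except KeyError` matches → `collection.append(47)` → collection = [6, 47].
4. `raise ValueError()` raises ValueError; propagates to outer try.
5. Outer `except ValueError` matches → `collection.append(69)` → collection = [6, 47, 69].
Result: [6, 47, 69]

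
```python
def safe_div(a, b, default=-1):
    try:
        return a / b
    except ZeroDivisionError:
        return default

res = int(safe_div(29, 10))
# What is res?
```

Step-by-step execution trace:
1. `safe_div(29, 10)` enters try: `return 29 / 10` → returns 2.9. No exception raised.
2. `except ZeroDivisionError` is skipped.
3. `int(2.9)` → 2 → res = 2.
Result: 2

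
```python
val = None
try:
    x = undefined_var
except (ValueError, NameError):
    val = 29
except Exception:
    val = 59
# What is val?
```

Step-by-step execution trace:
1. `x = undefined_var` raises NameError.
2. `except (ValueError, NameError)` matches (NameError is in the tuple) → val = 29.
3. `except Exception` is not reached.
Result: 29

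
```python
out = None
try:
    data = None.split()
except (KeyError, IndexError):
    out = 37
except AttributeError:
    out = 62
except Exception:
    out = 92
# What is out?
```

Step-by-step execution trace:
1. `data = None.split()` raises AttributeError.
2. `except (KeyError, IndexError)` does not match AttributeError; skipped.
3. `except AttributeError` matches (exact type match) → out = 62.
4. `except Exception` is not reached.
Result: 62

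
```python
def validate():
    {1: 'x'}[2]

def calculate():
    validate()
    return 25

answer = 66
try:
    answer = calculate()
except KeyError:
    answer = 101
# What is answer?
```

Step-by-step execution trace:
1. answer starts at 66.
2. try: `calculate()` calls `validate()`.
3. `validate()` evaluates `{1: 'x'}[2]`, which raises KeyError; it propagates through calculate (uncaught).
4. `return 25` in calculate is not reached; the assignment to answer does not complete.
5. `except KeyError` matches → answer = 101.
Result: 101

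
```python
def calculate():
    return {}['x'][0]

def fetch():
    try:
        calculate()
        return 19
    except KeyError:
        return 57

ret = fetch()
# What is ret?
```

Step-by-step execution trace:
1. `fetch()` calls `calculate()`.
2. `calculate()` evaluates `{}['x'][0]`, which raises KeyError; it propagates to the caller.
3. `return 19` is not reached.
4. `except KeyError` in fetch matches → returns 57.
5. ret = 57.
Result: 57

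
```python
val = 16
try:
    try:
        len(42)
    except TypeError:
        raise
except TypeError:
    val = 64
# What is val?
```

Step-by-step execution trace:
1. Inner try: `len(42)` raises TypeError.
2. Inner `except TypeError` matches; bare `raise` re-raises the same TypeError.
3. Outer `except TypeError` matches → val = 64.
Result: 64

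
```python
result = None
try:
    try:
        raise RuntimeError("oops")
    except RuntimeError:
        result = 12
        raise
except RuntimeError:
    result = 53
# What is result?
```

Step-by-step execution trace:
1. Inner try: `raise RuntimeError("oops")` raises RuntimeError.
2. Inner `except RuntimeError` matches → result = 12.
3. bare `raise` re-raises the same RuntimeError.
4. Outer `except RuntimeError` matches → result = 53.
Result: 53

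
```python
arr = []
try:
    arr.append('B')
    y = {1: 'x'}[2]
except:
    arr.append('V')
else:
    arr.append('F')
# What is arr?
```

Step-by-step execution trace:
1. try: `arr.append('B')` → arr = ['B'].
2. `y = {1: 'x'}[2]` raises KeyError.
3. bare `except` matches → `arr.append('V')` → arr = ['B', 'V'].
4. `else` is skipped (an exception was raised).
Result: ['B', 'V']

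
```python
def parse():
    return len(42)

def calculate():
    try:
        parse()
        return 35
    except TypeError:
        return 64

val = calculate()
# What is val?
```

Step-by-step execution trace:
1. `calculate()` calls `parse()`.
2. `parse()` evaluates `len(42)`, which raises TypeError; it propagates to the caller.
3. `return 35` is not reached.
4. `except TypeError` in calculate matches → returns 64.
5. val = 64.
Result: 64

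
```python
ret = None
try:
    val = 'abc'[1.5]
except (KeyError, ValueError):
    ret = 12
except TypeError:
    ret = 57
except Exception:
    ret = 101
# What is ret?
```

Step-by-step execution trace:
1. `val = 'abc'[1.5]` raises TypeError.
2. `except (KeyError, ValueError)` does not match TypeError; skipped.
3. `except TypeError` matches (exact type match) → ret = 57.
4. `except Exception` is not reached.
Result: 57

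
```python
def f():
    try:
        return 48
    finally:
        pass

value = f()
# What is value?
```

Step-by-step execution trace:
1. `f()` enters try: `return 48` sets pending return value 48.
2. Before returning, `finally: pass` runs (no effect).
3. f() returns 48 → value = 48.
Result: 48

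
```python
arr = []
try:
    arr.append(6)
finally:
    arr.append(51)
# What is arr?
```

Step-by-step execution trace:
1. try: `arr.append(6)` → arr = [6].
2. The try body completes without raising.
3. finally always runs: `arr.append(51)` → arr = [6, 51].
Result: [6, 51]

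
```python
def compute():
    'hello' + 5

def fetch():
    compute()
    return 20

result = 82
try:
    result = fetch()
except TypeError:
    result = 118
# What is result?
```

Step-by-step execution trace:
1. result starts at 82.
2. try: `fetch()` calls `compute()`.
3. `compute()` evaluates `'hello' + 5`, which raises TypeError; it propagates through fetch (uncaught).
4. `return 20` in fetch is not reached; the assignment to result does not complete.
5. `except TypeError` matches → result = 118.
Result: 118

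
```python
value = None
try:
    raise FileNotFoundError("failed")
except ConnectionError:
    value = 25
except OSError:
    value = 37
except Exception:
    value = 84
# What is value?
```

Step-by-step execution trace:
1. `raise FileNotFoundError(...)` raises FileNotFoundError.
2. `except ConnectionError` does not match (FileNotFoundError is not a subclass of ConnectionError); skipped.
3. `except OSError` matches (FileNotFoundError is a subclass of OSError) → value = 37.
4. `except Exception` is not reached.
Result: 37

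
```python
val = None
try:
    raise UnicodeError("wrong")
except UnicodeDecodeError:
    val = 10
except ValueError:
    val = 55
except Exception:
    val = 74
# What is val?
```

Step-by-step execution trace:
1. `raise UnicodeError(...)` raises UnicodeError.
2. `except UnicodeDecodeError` does not match (UnicodeError is not a subclass of UnicodeDecodeError); skipped.
3. `except ValueError` matches (UnicodeError is a subclass of ValueError) → val = 55.
4. `except Exception` is not reached.
Result: 55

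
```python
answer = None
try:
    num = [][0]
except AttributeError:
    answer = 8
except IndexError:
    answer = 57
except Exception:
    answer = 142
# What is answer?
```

Step-by-step execution trace:
1. `num = [][0]` raises IndexError.
2. `except AttributeError` does not match IndexError; skipped.
3. `except IndexError` matches → answer = 57.
4. Remaining except clauses are skipped.
Result: 57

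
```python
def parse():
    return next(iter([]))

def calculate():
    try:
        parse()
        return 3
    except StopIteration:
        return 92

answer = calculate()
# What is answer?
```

Step-by-step execution trace:
1. `calculate()` calls `parse()`.
2. `parse()` evaluates `next(iter([]))`, which raises StopIteration; it propagates to the caller.
3. `return 3` is not reached.
4. `except StopIteration` in calculate matches → returns 92.
5. answer = 92.
Result: 92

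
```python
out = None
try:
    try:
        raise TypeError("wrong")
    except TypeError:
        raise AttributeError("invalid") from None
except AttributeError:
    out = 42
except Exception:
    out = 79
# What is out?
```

Step-by-step execution trace:
1. Inner try raises TypeError; inner `except TypeError` catches it.
2. `raise AttributeError(...) from None` raises AttributeError (from None suppresses __context__, but the active exception is still AttributeError).
3. Outer `except AttributeError` matches → out = 42.
4. `except Exception` is not reached.
Result: 42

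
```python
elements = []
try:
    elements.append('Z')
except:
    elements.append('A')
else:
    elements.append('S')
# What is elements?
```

Step-by-step execution trace:
1. try: `elements.append('Z')` → elements = ['Z']. No exception raised.
2. `except` is skipped.
3. `else` runs (try completed without exception): `elements.append('S')` → elements = ['Z', 'S'].
Result: ['Z', 'S']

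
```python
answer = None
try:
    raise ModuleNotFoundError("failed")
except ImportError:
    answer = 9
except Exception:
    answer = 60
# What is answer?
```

Step-by-step execution trace:
1. `raise ModuleNotFoundError(...)` raises ModuleNotFoundError.
2. `except ImportError` matches (ModuleNotFoundError is a subclass of ImportError) → answer = 9.
3. `except Exception` is not reached.
Result: 9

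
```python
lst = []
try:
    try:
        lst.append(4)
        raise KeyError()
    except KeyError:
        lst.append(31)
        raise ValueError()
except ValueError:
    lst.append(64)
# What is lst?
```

Step-by-step execution trace:
1. Inner try: `lst.append(4)` → lst = [4].
2. `raise KeyError()` raises KeyError.
3. Inner `except KeyError` matches → `lst.append(31)` → lst = [4, 31].
4. `raise ValueError()` raises ValueError; propagates to outer try.
5. Outer `except ValueError` matches → `lst.append(64)` → lst = [4, 31, 64].
Result: [4, 31, 64]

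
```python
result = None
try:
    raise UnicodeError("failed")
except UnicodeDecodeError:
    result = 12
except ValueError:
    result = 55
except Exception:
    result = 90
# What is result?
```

Step-by-step execution trace:
1. `raise UnicodeError(...)` raises UnicodeError.
2. `except UnicodeDecodeError` does not match (UnicodeError is not a subclass of UnicodeDecodeError); skipped.
3. `except ValueError` matches (UnicodeError is a subclass of ValueError) → result = 55.
4. `except Exception` is not reached.
Result: 55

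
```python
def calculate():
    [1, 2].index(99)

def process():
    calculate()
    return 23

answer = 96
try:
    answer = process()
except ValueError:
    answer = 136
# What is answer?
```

Step-by-step execution trace:
1. answer starts at 96.
2. try: `process()` calls `calculate()`.
3. `calculate()` evaluates `[1, 2].index(99)`, which raises ValueError; it propagates through process (uncaught).
4. `return 23` in process is not reached; the assignment to answer does not complete.
5. `except ValueError` matches → answer = 136.
Result: 136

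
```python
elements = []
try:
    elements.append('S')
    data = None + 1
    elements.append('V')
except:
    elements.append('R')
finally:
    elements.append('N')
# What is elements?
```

Step-by-step execution trace:
1. try: `elements.append('S')` → elements = ['S'].
2. `data = None + 1` raises TypeError; `elements.append('V')` is not reached.
3. bare `except` matches → `elements.append('R')` → elements = ['S', 'R'].
4. finally always runs: `elements.append('N')` → elements = ['S', 'R', 'N'].
Result: ['S', 'R', 'N']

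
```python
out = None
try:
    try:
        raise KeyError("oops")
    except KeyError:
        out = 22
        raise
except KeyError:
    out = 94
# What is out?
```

Step-by-step execution trace:
1. Inner try: `raise KeyError("oops")` raises KeyError.
2. Inner `except KeyError` matches → out = 22.
3. bare `raise` re-raises the same KeyError.
4. Outer `except KeyError` matches → out = 94.
Result: 94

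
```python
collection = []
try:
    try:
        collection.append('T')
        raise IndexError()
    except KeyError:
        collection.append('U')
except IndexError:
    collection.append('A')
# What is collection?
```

Step-by-step execution trace:
1. Inner try: `collection.append('T')` → collection = ['T'].
2. `raise IndexError()` raises IndexError.
3. Inner `except KeyError` does not match IndexError; exception propagates to outer try.
4. Outer `except IndexError` matches → `collection.append('A')` → collection = ['T', 'A'].
Result: ['T', 'A']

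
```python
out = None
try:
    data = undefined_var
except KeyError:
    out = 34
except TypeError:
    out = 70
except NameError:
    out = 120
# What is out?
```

Step-by-step execution trace:
1. `data = undefined_var` raises NameError.
2. `except KeyError` does not match NameError; skipped.
3. `except TypeError` does not match NameError; skipped.
4. `except NameError` matches → out = 120.
Result: 120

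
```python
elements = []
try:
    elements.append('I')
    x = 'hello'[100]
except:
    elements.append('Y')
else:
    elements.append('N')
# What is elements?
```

Step-by-step execution trace:
1. try: `elements.append('I')` → elements = ['I'].
2. `x = 'hello'[100]` raises IndexError.
3. bare `except` matches → `elements.append('Y')` → elements = ['I', 'Y'].
4. `else` is skipped (an exception was raised).
Result: ['I', 'Y']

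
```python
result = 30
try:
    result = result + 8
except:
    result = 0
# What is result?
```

Step-by-step execution trace:
1. result starts at 30.
2. try: `result = result + 8` → result = 38. No exception raised.
3. `except` is skipped.
Result: 38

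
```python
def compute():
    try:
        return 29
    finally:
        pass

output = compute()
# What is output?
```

Step-by-step execution trace:
1. `compute()` enters try: `return 29` sets pending return value 29.
2. Before returning, `finally: pass` runs (no effect).
3. compute() returns 29 → output = 29.
Result: 29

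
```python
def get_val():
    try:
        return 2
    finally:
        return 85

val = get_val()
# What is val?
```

Step-by-step execution trace:
1. `get_val()` enters try: `return 2` sets pending return value 2.
2. Before returning, `finally: return 85` runs and overrides the pending return.
3. get_val() returns 85 → val = 85.
Result: 85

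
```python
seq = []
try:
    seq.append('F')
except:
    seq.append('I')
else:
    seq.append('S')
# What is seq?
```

Step-by-step execution trace:
1. try: `seq.append('F')` → seq = ['F']. No exception raised.
2. `except` is skipped.
3. `else` runs (try completed without exception): `seq.append('S')` → seq = ['F', 'S'].
Result: ['F', 'S']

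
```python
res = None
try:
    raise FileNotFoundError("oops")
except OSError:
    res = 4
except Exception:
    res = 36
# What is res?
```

Step-by-step execution trace:
1. `raise FileNotFoundError(...)` raises FileNotFoundError.
2. `except OSError` matches (FileNotFoundError is a subclass of OSError) → res = 4.
3. `except Exception` is not reached.
Result: 4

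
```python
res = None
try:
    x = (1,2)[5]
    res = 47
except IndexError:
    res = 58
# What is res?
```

Step-by-step execution trace:
1. `x = (1,2)[5]` raises IndexError.
2. `res = 47` is not reached.
3. `except IndexError` matches → res = 58.
Result: 58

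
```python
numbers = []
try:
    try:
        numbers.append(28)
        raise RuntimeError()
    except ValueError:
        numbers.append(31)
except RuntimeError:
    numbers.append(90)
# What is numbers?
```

Step-by-step execution trace:
1. Inner try: `numbers.append(28)` → numbers = [28].
2. `raise RuntimeError()` raises RuntimeError.
3. Inner `except ValueError` does not match RuntimeError; exception propagates to outer try.
4. Outer `except RuntimeError` matches → `numbers.append(90)` → numbers = [28, 90].
Result: [28, 90]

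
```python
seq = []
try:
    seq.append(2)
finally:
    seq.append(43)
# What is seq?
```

Step-by-step execution trace:
1. try: `seq.append(2)` → seq = [2].
2. The try body completes without raising.
3. finally always runs: `seq.append(43)` → seq = [2, 43].
Result: [2, 43]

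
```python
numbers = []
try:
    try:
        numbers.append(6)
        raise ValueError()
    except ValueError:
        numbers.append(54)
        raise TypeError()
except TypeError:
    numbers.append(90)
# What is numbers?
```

Step-by-step execution trace:
1. Inner try: `numbers.append(6)` → numbers = [6].
2. `raise ValueError()` raises ValueError.
3. Inner `except ValueError` matches → `numbers.append(54)` → numbers = [6, 54].
4. `raise TypeError()` raises TypeError; propagates to outer try.
5. Outer `except TypeError` matches → `numbers.append(90)` → numbers = [6, 54, 90].
Result: [6, 54, 90]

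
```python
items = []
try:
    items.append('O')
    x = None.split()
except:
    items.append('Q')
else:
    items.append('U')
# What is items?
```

Step-by-step execution trace:
1. try: `items.append('O')` → items = ['O'].
2. `x = None.split()` raises AttributeError.
3. bare `except` matches → `items.append('Q')` → items = ['O', 'Q'].
4. `else` is skipped (an exception was raised).
Result: ['O', 'Q']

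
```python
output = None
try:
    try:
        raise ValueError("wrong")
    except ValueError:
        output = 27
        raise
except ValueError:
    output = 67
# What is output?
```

Step-by-step execution trace:
1. Inner try: `raise ValueError("wrong")` raises ValueError.
2. Inner `except ValueError` matches → output = 27.
3. bare `raise` re-raises the same ValueError.
4. Outer `except ValueError` matches → output = 67.
Result: 67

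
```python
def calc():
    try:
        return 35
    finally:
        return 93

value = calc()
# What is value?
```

Step-by-step execution trace:
1. `calc()` enters try: `return 35` sets pending return value 35.
2. Before returning, `finally: return 93` runs and overrides the pending return.
3. calc() returns 93 → value = 93.
Result: 93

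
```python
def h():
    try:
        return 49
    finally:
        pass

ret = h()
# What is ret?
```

Step-by-step execution trace:
1. `h()` enters try: `return 49` sets pending return value 49.
2. Before returning, `finally: pass` runs (no effect).
3. h() returns 49 → ret = 49.
Result: 49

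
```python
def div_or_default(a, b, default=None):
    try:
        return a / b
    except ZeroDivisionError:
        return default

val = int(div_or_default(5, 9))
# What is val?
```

Step-by-step execution trace:
1. `div_or_default(5, 9)` enters try: `return 5 / 9` → returns 0.5555555555555556. No exception raised.
2. `except ZeroDivisionError` is skipped.
3. `int(0.5555555555555556)` → 0 → val = 0.
Result: 0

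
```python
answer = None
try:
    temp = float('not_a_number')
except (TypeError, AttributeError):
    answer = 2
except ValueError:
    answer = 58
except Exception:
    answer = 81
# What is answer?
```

Step-by-step execution trace:
1. `temp = float('not_a_number')` raises ValueError.
2. `except (TypeError, AttributeError)` does not match ValueError; skipped.
3. `except ValueError` matches (exact type match) → answer = 58.
4. `except Exception` is not reached.
Result: 58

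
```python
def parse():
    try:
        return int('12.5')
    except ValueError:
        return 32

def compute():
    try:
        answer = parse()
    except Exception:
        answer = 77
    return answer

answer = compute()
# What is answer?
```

Step-by-step execution trace:
1. `compute()` calls `parse()`.
2. In parse: `int('12.5')` raises ValueError; `except ValueError` catches it → returns 32.
3. In compute: `answer = parse()` → answer = 32. No exception reaches compute.
4. `except Exception` is skipped; compute returns 32.
5. answer = 32.
Result: 32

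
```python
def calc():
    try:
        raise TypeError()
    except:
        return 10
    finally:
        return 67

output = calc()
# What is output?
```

Step-by-step execution trace:
1. `calc()` enters try: `raise TypeError()` raises TypeError.
2. bare `except` matches → `return 10` sets pending return value 10.
3. Before returning, `finally: return 67` runs and overrides the pending return.
4. calc() returns 67 → output = 67.
Result: 67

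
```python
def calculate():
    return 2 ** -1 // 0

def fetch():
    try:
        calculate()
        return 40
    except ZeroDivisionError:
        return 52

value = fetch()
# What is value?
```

Step-by-step execution trace:
1. `fetch()` calls `calculate()`.
2. `calculate()` evaluates `2 ** -1 // 0`, which raises ZeroDivisionError; it propagates to the caller.
3. `return 40` is not reached.
4. `except ZeroDivisionError` in fetch matches → returns 52.
5. value = 52.
Result: 52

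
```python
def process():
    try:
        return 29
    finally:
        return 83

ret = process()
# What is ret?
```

Step-by-step execution trace:
1. `process()` enters try: `return 29` sets pending return value 29.
2. Before returning, `finally: return 83` runs and overrides the pending return.
3. process() returns 83 → ret = 83.
Result: 83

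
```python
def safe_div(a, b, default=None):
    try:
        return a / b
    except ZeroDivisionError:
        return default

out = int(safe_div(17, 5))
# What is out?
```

Step-by-step execution trace:
1. `safe_div(17, 5)` enters try: `return 17 / 5` → returns 3.4. No exception raised.
2. `except ZeroDivisionError` is skipped.
3. `int(3.4)` → 3 → out = 3.
Result: 3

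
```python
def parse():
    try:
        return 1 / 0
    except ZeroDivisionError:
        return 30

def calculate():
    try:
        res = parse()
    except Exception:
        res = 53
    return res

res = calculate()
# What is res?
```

Step-by-step execution trace:
1. `calculate()` calls `parse()`.
2. In parse: `1 / 0` raises ZeroDivisionError; `except ZeroDivisionError` catches it → returns 30.
3. In calculate: `res = parse()` → res = 30. No exception reaches calculate.
4. `except Exception` is skipped; calculate returns 30.
5. res = 30.
Result: 30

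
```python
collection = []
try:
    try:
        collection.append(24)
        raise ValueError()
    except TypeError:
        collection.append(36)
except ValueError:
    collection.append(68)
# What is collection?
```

Step-by-step execution trace:
1. Inner try: `collection.append(24)` → collection = [24].
2. `raise ValueError()` raises ValueError.
3. Inner `except TypeError` does not match ValueError; exception propagates to outer try.
4. Outer `except ValueError` matches → `collection.append(68)` → collection = [24, 68].
Result: [24, 68]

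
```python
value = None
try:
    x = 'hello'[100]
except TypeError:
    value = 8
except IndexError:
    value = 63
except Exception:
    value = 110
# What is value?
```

Step-by-step execution trace:
1. `x = 'hello'[100]` raises IndexError.
2. `except TypeError` does not match IndexError; skipped.
3. `except IndexError` matches → value = 63.
4. Remaining except clauses are skipped.
Result: 63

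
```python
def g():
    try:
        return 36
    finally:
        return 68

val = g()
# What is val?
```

Step-by-step execution trace:
1. `g()` enters try: `return 36` sets pending return value 36.
2. Before returning, `finally: return 68` runs and overrides the pending return.
3. g() returns 68 → val = 68.
Result: 68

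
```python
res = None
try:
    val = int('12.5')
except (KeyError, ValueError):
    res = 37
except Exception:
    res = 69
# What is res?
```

Step-by-step execution trace:
1. `val = int('12.5')` raises ValueError.
2. `except (KeyError, ValueError)` matches (ValueError is in the tuple) → res = 37.
3. `except Exception` is not reached.
Result: 37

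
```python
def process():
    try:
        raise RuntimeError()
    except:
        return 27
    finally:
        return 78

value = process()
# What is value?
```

Step-by-step execution trace:
1. `process()` enters try: `raise RuntimeError()` raises RuntimeError.
2. bare `except` matches → `return 27` sets pending return value 27.
3. Before returning, `finally: return 78` runs and overrides the pending return.
4. process() returns 78 → value = 78.
Result: 78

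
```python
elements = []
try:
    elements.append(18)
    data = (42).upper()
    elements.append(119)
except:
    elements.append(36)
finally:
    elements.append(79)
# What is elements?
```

Step-by-step execution trace:
1. try: `elements.append(18)` → elements = [18].
2. `data = (42).upper()` raises AttributeError; `elements.append(119)` is not reached.
3. bare `except` matches → `elements.append(36)` → elements = [18, 36].
4. finally always runs: `elements.append(79)` → elements = [18, 36, 79].
Result: [18, 36, 79]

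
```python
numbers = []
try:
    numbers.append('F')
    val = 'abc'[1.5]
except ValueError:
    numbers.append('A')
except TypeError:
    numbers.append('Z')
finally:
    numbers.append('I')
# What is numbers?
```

Step-by-step execution trace:
1. try: `numbers.append('F')` → numbers = ['F'].
2. `val = 'abc'[1.5]` raises TypeError.
3. `except ValueError` does not match TypeError; skipped.
4. `except TypeError` matches → `numbers.append('Z')` → numbers = ['F', 'Z'].
5. finally always runs: `numbers.append('I')` → numbers = ['F', 'Z', 'I'].
Result: ['F', 'Z', 'I']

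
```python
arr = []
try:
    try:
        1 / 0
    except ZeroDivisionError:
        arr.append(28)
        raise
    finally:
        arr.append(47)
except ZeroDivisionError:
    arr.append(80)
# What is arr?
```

Step-by-step execution trace:
1. Inner try: `1 / 0` raises ZeroDivisionError.
2. Inner `except ZeroDivisionError` matches → `arr.append(28)` → arr = [28].
3. bare `raise` re-raises ZeroDivisionError.
4. Inner `finally` runs during unwinding: `arr.append(47)` → arr = [28, 47].
5. Outer `except ZeroDivisionError` matches → `arr.append(80)` → arr = [28, 47, 80].
Result: [28, 47, 80]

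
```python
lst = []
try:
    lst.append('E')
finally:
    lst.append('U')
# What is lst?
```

Step-by-step execution trace:
1. try: `lst.append('E')` → lst = ['E'].
2. The try body completes without raising.
3. finally always runs: `lst.append('U')` → lst = ['E', 'U'].
Result: ['E', 'U']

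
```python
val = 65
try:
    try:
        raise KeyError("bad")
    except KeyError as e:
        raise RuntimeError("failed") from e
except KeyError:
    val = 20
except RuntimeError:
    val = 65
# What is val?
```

Step-by-step execution trace:
1. Inner try raises KeyError; inner `except KeyError as e` catches it.
2. `raise RuntimeError(...) from e` raises RuntimeError (KeyError is attached as __cause__, but only RuntimeError is active).
3. Outer `except KeyError` does not match RuntimeError; skipped.
4. Outer `except RuntimeError` matches → val = 65.
Result: 65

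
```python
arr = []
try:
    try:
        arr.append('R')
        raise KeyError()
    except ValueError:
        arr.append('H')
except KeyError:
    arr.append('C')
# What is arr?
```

Step-by-step execution trace:
1. Inner try: `arr.append('R')` → arr = ['R'].
2. `raise KeyError()` raises KeyError.
3. Inner `except ValueError` does not match KeyError; exception propagates to outer try.
4. Outer `except KeyError` matches → `arr.append('C')` → arr = ['R', 'C'].
Result: ['R', 'C']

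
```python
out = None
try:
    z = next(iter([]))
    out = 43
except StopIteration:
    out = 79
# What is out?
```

Step-by-step execution trace:
1. `z = next(iter([]))` raises StopIteration.
2. `out = 43` is not reached.
3. `except StopIteration` matches → out = 79.
Result: 79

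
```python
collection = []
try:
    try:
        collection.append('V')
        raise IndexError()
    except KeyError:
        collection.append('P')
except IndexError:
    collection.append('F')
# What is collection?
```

Step-by-step execution trace:
1. Inner try: `collection.append('V')` → collection = ['V'].
2. `raise IndexError()` raises IndexError.
3. Inner `except KeyError` does not match IndexError; exception propagates to outer try.
4. Outer `except IndexError` matches → `collection.append('F')` → collection = ['V', 'F'].
Result: ['V', 'F']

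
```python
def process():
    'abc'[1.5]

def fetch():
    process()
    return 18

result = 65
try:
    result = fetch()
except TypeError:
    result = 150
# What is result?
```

Step-by-step execution trace:
1. result starts at 65.
2. try: `fetch()` calls `process()`.
3. `process()` evaluates `'abc'[1.5]`, which raises TypeError; it propagates through fetch (uncaught).
4. `return 18` in fetch is not reached; the assignment to result does not complete.
5. `except TypeError` matches → result = 150.
Result: 150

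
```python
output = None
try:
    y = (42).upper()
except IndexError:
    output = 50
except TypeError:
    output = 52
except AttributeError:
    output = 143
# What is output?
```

Step-by-step execution trace:
1. `y = (42).upper()` raises AttributeError.
2. `except IndexError` does not match AttributeError; skipped.
3. `except TypeError` does not match AttributeError; skipped.
4. `except AttributeError` matches → output = 143.
Result: 143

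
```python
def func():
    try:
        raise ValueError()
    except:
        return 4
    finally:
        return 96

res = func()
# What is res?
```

Step-by-step execution trace:
1. `func()` enters try: `raise ValueError()` raises ValueError.
2. bare `except` matches → `return 4` sets pending return value 4.
3. Before returning, `finally: return 96` runs and overrides the pending return.
4. func() returns 96 → res = 96.
Result: 96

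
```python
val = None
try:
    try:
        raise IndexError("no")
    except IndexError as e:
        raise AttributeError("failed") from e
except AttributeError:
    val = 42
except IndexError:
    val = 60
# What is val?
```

Step-by-step execution trace:
1. Inner try raises IndexError; inner `except IndexError as e` catches it.
2. `raise AttributeError(...) from e` raises AttributeError (IndexError is attached as __cause__, but only AttributeError is active).
3. Outer `except AttributeError` matches → val = 42.
4. `except IndexError` is not reached.
Result: 42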